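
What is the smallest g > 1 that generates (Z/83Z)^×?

2

φ(83) = 83 − 1 = 82 = 2 · 41.
Test candidates g = 2, 3, … against the prime factors q ∈ {2, 41} of φ(83): g is a generator iff g^(82/q) ≢ 1 for every such q.
g = 2: 2^41 ≡ 82; 2^2 ≡ 4 — none is 1, so 2 is a primitive root.
Hence the least primitive root of 83 is 2.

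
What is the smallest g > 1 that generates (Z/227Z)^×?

2

φ(227) = 227 − 1 = 226 = 2 · 113.
Test candidates g = 2, 3, … against the prime factors q ∈ {2, 113} of φ(227): g is a generator iff g^(226/q) ≢ 1 for every such q.
g = 2: 2^113 ≡ 226; 2^2 ≡ 4 — none is 1, so 2 is a primitive root.
The smallest primitive root modulo 227 is 2.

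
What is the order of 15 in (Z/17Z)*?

The order of 15 must divide φ(17) = 17 − 1 = 16 = 2^4.
Divisors of 16: 1, 2, 4, 8, 16.
Compute 15^d (mod 17) for the divisors d until we hit 1:
15^1 ≡ 15 (mod 17)
15^2 ≡ 4 (mod 17)
15^4 ≡ 16 (mod 17)
15^8 ≡ 1 (mod 17) ✓
Hence ord(15) = 8.

8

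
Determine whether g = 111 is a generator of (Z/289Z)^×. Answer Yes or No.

No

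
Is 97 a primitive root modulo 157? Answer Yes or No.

Yes

φ(157) = 157 − 1 = 156 = 2^2 · 3 · 13.
It suffices to check that the order of 97 is not a proper divisor of 156: compute 97^(156/q) for q ∈ {2, 3, 13}.
97^78 ≡ 156 (mod 157)  [q = 2: ≢ 1 ✓]
97^52 ≡ 144 (mod 157)  [q = 3: ≢ 1 ✓]
97^12 ≡ 130 (mod 157)  [q = 13: ≢ 1 ✓]
Every test exponent gives a nontrivial residue, hence 97 generates the full group.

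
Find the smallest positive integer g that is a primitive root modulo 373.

φ(373) = 373 − 1 = 372 = 2^2 · 3 · 31.
g is a primitive root iff g^(372/q) ≢ 1 (mod 373) for each prime q ∈ {2, 3, 31}.
g = 2: 2^186 ≡ 372; 2^124 ≡ 284; 2^12 ≡ 366 — none is 1, so 2 is a primitive root.
Hence the least primitive root of 373 is 2.

2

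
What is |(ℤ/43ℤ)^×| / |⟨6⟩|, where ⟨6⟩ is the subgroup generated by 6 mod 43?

By Lagrange's theorem, ord_43(6) divides φ(43) = 43 − 1 = 42 = 2 · 3 · 7.
Divisors of 42: 1, 2, 3, 6, 7, 14, 21, 42.
Test each divisor d:
6^1 ≡ 6 (mod 43)
6^2 ≡ 36 (mod 43)
6^3 ≡ 1 (mod 43) ✓
Thus |⟨6⟩| = ord(6) = 3.
[(Z/43Z)^× : ⟨6⟩] = 42/3 = 14.

14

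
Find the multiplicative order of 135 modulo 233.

By Lagrange's theorem, ord_233(135) divides φ(233) = 233 − 1 = 232 = 2^3 · 29.
Divisors of 232: 1, 2, 4, 8, 29, 58, 116, 232.
Check 135^d mod 233 for each divisor in increasing order:
135^1 ≡ 135 (mod 233)
135^2 ≡ 51 (mod 233)
135^4 ≡ 38 (mod 233)
135^8 ≡ 46 (mod 233)
135^29 ≡ 1 (mod 233) ✓
Therefore the multiplicative order of 135 modulo 233 is 29.

29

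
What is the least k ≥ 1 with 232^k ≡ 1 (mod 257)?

128

By Lagrange's theorem, ord_257(232) divides φ(257) = 257 − 1 = 256 = 2^8.
Divisors of 256: 1, 2, 4, 8, 16, 32, 64, 128, 256.
Check 232^d mod 257 for each divisor in increasing order:
232^1 ≡ 232
232^2 ≡ 111
232^4 ≡ 242
232^8 ≡ 225
232^16 ≡ 253
232^32 ≡ 16
232^64 ≡ 256
232^128 ≡ 1
Hence ord(232) = 128.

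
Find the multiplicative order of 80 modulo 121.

By Lagrange's theorem, ord_121(80) divides φ(121) = φ(11^2) = 11·(11−1) = 110 = 2 · 5 · 11.
Divisors of 110: 1, 2, 5, 10, 11, 22, 55, 110.
Compute 80^d (mod 121) for the divisors d until we hit 1:
80^1 ≡ 80 (mod 121)
80^2 ≡ 108 (mod 121)
80^5 ≡ 89 (mod 121)
80^10 ≡ 56 (mod 121)
80^11 ≡ 3 (mod 121)
80^22 ≡ 9 (mod 121)
80^55 ≡ 1 (mod 121) ✓
So ord_121(80) = 55.

55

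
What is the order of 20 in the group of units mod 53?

ord(20) | φ(53) = 53 − 1 = 52 = 2^2 · 13.
Divisors of 52: 1, 2, 4, 13, 26, 52.
Check 20^d mod 53 for each divisor in increasing order:
20^1 ≡ 20
20^2 ≡ 29
20^4 ≡ 46
20^13 ≡ 30
20^26 ≡ 52
20^52 ≡ 1
The smallest such exponent is 52, so the order of 20 is 52.

52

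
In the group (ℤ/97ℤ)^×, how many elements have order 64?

φ(97) = 97 − 1 = 96 = 2^5 · 3.
Since (Z/97Z)^× is cyclic of order 96, the number of elements of order d is φ(d) when d | 96 and 0 otherwise.
Since 64 ∤ 96, the count is 0.

0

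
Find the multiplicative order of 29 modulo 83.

41

The order of 29 must divide φ(83) = 83 − 1 = 82 = 2 · 41.
Divisors of 82: 1, 2, 41, 82.
Evaluate successive powers at the divisors of 82:
29^1 ≡ 29 (mod 83)
29^2 ≡ 11 (mod 83)
29^41 ≡ 1 (mod 83) ✓
Therefore the multiplicative order of 29 modulo 83 is 41.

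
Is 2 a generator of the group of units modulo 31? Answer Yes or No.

No

φ(31) = 31 − 1 = 30 = 2 · 3 · 5.
An element g generates (Z/31Z)^× iff g^(30/q) ≢ 1 (mod 31) for each prime q ∈ {2, 3, 5}.
2^15 ≡ 1 (mod 31)  [q = 2: ≡ 1 ✗]
2^10 ≡ 1 (mod 31)  [q = 3: ≡ 1 ✗]
2^6 ≡ 2 (mod 31)  [q = 5: ≢ 1 ✓]
Since 2^15 ≡ 1, the order of 2 divides 15 < 30, so 2 is not a primitive root.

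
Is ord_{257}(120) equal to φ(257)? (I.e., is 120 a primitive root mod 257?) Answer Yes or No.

No

φ(257) = 257 − 1 = 256 = 2^8.
It suffices to check that the order of 120 is not a proper divisor of 256: compute 120^(256/q) for q ∈ {2}.
120^128 ≡ 1 (mod 257)  [q = 2: ≡ 1 ✗]
The check at q = 2 fails, so 120 generates a proper subgroup.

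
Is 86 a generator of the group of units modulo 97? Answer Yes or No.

No

φ(97) = 97 − 1 = 96 = 2^5 · 3.
Test 86^(96/q) mod 97 for each prime factor q of 96:
86^48 ≡ 1 (mod 97)  [q = 2: ≡ 1 ✗]
86^32 ≡ 61 (mod 97)  [q = 3: ≢ 1 ✓]
The check at q = 2 fails, so 86 generates a proper subgroup.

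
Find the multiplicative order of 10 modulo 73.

8

The order of 10 must divide φ(73) = 73 − 1 = 72 = 2^3 · 3^2.
Divisors of 72: 1, 2, 3, 4, 6, 8, 9, 12, 18, 24, 36, 72.
Test each divisor d:
10^1 ≡ 10 (mod 73)
10^2 ≡ 27 (mod 73)
10^3 ≡ 51 (mod 73)
10^4 ≡ 72 (mod 73)
10^6 ≡ 46 (mod 73)
10^8 ≡ 1 (mod 73) ✓
Hence ord(10) = 8.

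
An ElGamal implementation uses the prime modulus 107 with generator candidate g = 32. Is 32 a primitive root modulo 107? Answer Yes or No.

Yes

φ(107) = 107 − 1 = 106 = 2 · 53.
32 is a primitive root mod 107 iff 32^(φ(107)/q) ≢ 1 for every prime q | φ(107), i.e. q ∈ {2, 53}.
32^53 ≡ 106 (mod 107)  [q = 2: ≢ 1 ✓]
32^2 ≡ 61 (mod 107)  [q = 53: ≢ 1 ✓]
All checks pass, so 32 has order 106 and is a primitive root modulo 107.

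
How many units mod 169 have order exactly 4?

2

φ(169) = φ(13^2) = 13·(13−1) = 156 = 2^2 · 3 · 13.
Since (Z/169Z)^× is cyclic of order 156, the number of elements of order d is φ(d) when d | 156 and 0 otherwise.
4 = 2^2 divides 156, and φ(4) = 2.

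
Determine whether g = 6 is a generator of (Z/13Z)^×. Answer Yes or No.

φ(13) = 13 − 1 = 12 = 2^2 · 3.
Test 6^(12/q) mod 13 for each prime factor q of 12:
6^6 ≡ 12 (mod 13)  [q = 2: ≢ 1 ✓]
6^4 ≡ 9 (mod 13)  [q = 3: ≢ 1 ✓]
None equal 1, so ord_13(6) = 12: 6 is a primitive root.

Yes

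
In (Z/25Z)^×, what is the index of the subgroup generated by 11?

4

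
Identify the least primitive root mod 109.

6

φ(109) = 109 − 1 = 108 = 2^2 · 3^3.
Test candidates g = 2, 3, … against the prime factors q ∈ {2, 3} of φ(109): g is a generator iff g^(108/q) ≢ 1 for every such q.
g = 2: 2^54 ≡ 108; 2^36 ≡ 1 — hits 1, so not a primitive root.
g = 3: 3^54 ≡ 1 — hits 1, so not a primitive root.
g = 4: 4^54 ≡ 1 — hits 1, so not a primitive root.
g = 5: 5^54 ≡ 1 — hits 1, so not a primitive root.
g = 6: 6^54 ≡ 108; 6^36 ≡ 63 — none is 1, so 6 is a primitive root.
Hence the least primitive root of 109 is 6.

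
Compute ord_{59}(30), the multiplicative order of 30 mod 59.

58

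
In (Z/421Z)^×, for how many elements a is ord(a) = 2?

φ(421) = 421 − 1 = 420 = 2^2 · 3 · 5 · 7.
In a cyclic group of order 420, there are φ(d) elements of order d for each divisor d of 420, and zero for non-divisors.
2 | 420, and φ(2) = 2 − 1 = 1.

1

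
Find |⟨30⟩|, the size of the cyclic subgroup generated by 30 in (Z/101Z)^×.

50

The order of 30 must divide φ(101) = 101 − 1 = 100 = 2^2 · 5^2.
Divisors of 100: 1, 2, 4, 5, 10, 20, 25, 50, 100.
Evaluate successive powers at the divisors of 100:
30^1 ≡ 30 (mod 101)
30^2 ≡ 92 (mod 101)
30^4 ≡ 81 (mod 101)
30^5 ≡ 6 (mod 101)
30^10 ≡ 36 (mod 101)
30^20 ≡ 84 (mod 101)
30^25 ≡ 100 (mod 101)
30^50 ≡ 1 (mod 101) ✓
Hence ord(30) = 50.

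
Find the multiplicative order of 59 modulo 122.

60

By Lagrange's theorem, ord_122(59) divides φ(122) = φ(2)·φ(61) = 1·60 = 60 = 2^2 · 3 · 5.
Divisors of 60: 1, 2, 3, 4, 5, 6, 10, 12, 15, 20, 30, 60.
Test each divisor d:
59^1 ≡ 59 (mod 122)
59^2 ≡ 65 (mod 122)
59^3 ≡ 53 (mod 122)
59^4 ≡ 77 (mod 122)
59^5 ≡ 29 (mod 122)
59^6 ≡ 3 (mod 122)
59^10 ≡ 109 (mod 122)
59^12 ≡ 9 (mod 122)
59^15 ≡ 111 (mod 122)
59^20 ≡ 47 (mod 122)
59^30 ≡ 121 (mod 122)
59^60 ≡ 1 (mod 122) ✓
Therefore the multiplicative order of 59 modulo 122 is 60.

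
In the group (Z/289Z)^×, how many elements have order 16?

8

φ(289) = φ(17^2) = 17·(17−1) = 272 = 2^4 · 17.
In a cyclic group of order 272, there are φ(d) elements of order d for each divisor d of 272, and zero for non-divisors.
16 = 2^4 divides 272, and φ(16) = 8.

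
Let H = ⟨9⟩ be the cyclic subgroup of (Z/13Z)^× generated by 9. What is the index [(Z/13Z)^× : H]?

Since 9 ∈ (Z/13Z)^×, its order divides φ(13) = 13 − 1 = 12 = 2^2 · 3.
Divisors of 12: 1, 2, 3, 4, 6, 12.
Evaluate successive powers at the divisors of 12:
9^1 ≡ 9 (mod 13)
9^2 ≡ 3 (mod 13)
9^3 ≡ 1 (mod 13) ✓
So ord_13(9) = 3, hence |⟨9⟩| = 3.
The index is φ(13) / ord(9) = 12 / 3 = 4.

4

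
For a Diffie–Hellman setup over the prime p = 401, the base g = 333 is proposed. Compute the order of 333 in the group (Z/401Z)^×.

80

Since 333 ∈ (Z/401Z)^×, its order divides φ(401) = 401 − 1 = 400 = 2^4 · 5^2.
Divisors of 400: 1, 2, 4, 5, 8, 10, 16, 20, 25, 40, 50, 80, 100, 200, 400.
Compute 333^d (mod 401) for the divisors d until we hit 1:
333^1 ≡ 333 (mod 401)
333^2 ≡ 213 (mod 401)
333^4 ≡ 56 (mod 401)
333^5 ≡ 202 (mod 401)
333^8 ≡ 329 (mod 401)
333^10 ≡ 303 (mod 401)
333^16 ≡ 372 (mod 401)
333^20 ≡ 381 (mod 401)
333^25 ≡ 371 (mod 401)
333^40 ≡ 400 (mod 401)
333^50 ≡ 98 (mod 401)
333^80 ≡ 1 (mod 401) ✓
Therefore the multiplicative order of 333 modulo 401 is 80.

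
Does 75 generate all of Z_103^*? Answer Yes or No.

Yes

φ(103) = 103 − 1 = 102 = 2 · 3 · 17.
Test 75^(102/q) mod 103 for each prime factor q of 102:
75^51 ≡ 102 (mod 103)  [q = 2: ≢ 1 ✓]
75^34 ≡ 46 (mod 103)  [q = 3: ≢ 1 ✓]
75^6 ≡ 66 (mod 103)  [q = 17: ≢ 1 ✓]
None equal 1, so ord_103(75) = 102: 75 is a primitive root.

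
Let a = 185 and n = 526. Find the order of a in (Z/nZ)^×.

262

By Lagrange's theorem, ord_526(185) divides φ(526) = φ(2)·φ(263) = 1·262 = 262 = 2 · 131.
Divisors of 262: 1, 2, 131, 262.
Test each divisor d:
185^1 ≡ 185
185^2 ≡ 35
185^131 ≡ 525
185^262 ≡ 1
Hence ord(185) = 262.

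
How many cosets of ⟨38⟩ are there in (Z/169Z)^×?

6

ord(38) | φ(169) = φ(13^2) = 13·(13−1) = 156 = 2^2 · 3 · 13.
Divisors of 156: 1, 2, 3, 4, 6, 12, 13, 26, 39, 52, 78, 156.
Test each divisor d:
38^1 ≡ 38 (mod 169)
38^2 ≡ 92 (mod 169)
38^3 ≡ 116 (mod 169)
38^4 ≡ 14 (mod 169)
38^6 ≡ 105 (mod 169)
38^12 ≡ 40 (mod 169)
38^13 ≡ 168 (mod 169)
38^26 ≡ 1 (mod 169) ✓
So ord_169(38) = 26, hence |⟨38⟩| = 26.
[(Z/169Z)^× : ⟨38⟩] = 156/26 = 6.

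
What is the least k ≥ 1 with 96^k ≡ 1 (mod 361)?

19

ord(96) | φ(361) = φ(19^2) = 19·(19−1) = 342 = 2 · 3^2 · 19.
Divisors of 342: 1, 2, 3, 6, 9, 18, 19, 38, 57, 114, 171, 342.
Evaluate successive powers at the divisors of 342:
96^1 ≡ 96 (mod 361)
96^2 ≡ 191 (mod 361)
96^3 ≡ 286 (mod 361)
96^6 ≡ 210 (mod 361)
96^9 ≡ 134 (mod 361)
96^18 ≡ 267 (mod 361)
96^19 ≡ 1 (mod 361) ✓
So ord_361(96) = 19.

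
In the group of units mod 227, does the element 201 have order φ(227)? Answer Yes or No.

Yes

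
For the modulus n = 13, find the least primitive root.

φ(13) = 13 − 1 = 12 = 2^2 · 3.
g is a primitive root iff g^(12/q) ≢ 1 (mod 13) for each prime q ∈ {2, 3}.
g = 2: 2^6 ≡ 12; 2^4 ≡ 3 — none is 1, so 2 is a primitive root.
So 2 is the smallest generator of (Z/13Z)^×.

2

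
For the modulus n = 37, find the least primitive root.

φ(37) = 37 − 1 = 36 = 2^2 · 3^2.
g is a primitive root iff g^(36/q) ≢ 1 (mod 37) for each prime q ∈ {2, 3}.
g = 2: 2^18 ≡ 36; 2^12 ≡ 26 — none is 1, so 2 is a primitive root.
Hence the least primitive root of 37 is 2.

2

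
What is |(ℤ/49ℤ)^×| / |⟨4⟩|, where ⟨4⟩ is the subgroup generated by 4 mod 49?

2

By Lagrange's theorem, ord_49(4) divides φ(49) = φ(7^2) = 7·(7−1) = 42 = 2 · 3 · 7.
Divisors of 42: 1, 2, 3, 6, 7, 14, 21, 42.
Check 4^d mod 49 for each divisor in increasing order:
4^1 ≡ 4 (mod 49)
4^2 ≡ 16 (mod 49)
4^3 ≡ 15 (mod 49)
4^6 ≡ 29 (mod 49)
4^7 ≡ 18 (mod 49)
4^14 ≡ 30 (mod 49)
4^21 ≡ 1 (mod 49) ✓
So ord_49(4) = 21, hence |⟨4⟩| = 21.
Index = |(Z/49Z)^×| / |⟨4⟩| = 42 / 21 = 2.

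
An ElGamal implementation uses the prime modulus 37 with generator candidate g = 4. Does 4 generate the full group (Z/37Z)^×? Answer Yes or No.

No

φ(37) = 37 − 1 = 36 = 2^2 · 3^2.
It suffices to check that the order of 4 is not a proper divisor of 36: compute 4^(36/q) for q ∈ {2, 3}.
4^18 ≡ 1 (mod 37)  [q = 2: ≡ 1 ✗]
4^12 ≡ 10 (mod 37)  [q = 3: ≢ 1 ✓]
The check at q = 2 fails, so 4 generates a proper subgroup.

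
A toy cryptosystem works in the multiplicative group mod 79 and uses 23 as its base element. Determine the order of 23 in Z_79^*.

3

ord(23) | φ(79) = 79 − 1 = 78 = 2 · 3 · 13.
Divisors of 78: 1, 2, 3, 6, 13, 26, 39, 78.
Test each divisor d:
23^1 ≡ 23 (mod 79)
23^2 ≡ 55 (mod 79)
23^3 ≡ 1 (mod 79) ✓
Hence ord(23) = 3.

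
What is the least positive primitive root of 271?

6

φ(271) = 271 − 1 = 270 = 2 · 3^3 · 5.
Test candidates g = 2, 3, … against the prime factors q ∈ {2, 3, 5} of φ(271): g is a generator iff g^(270/q) ≢ 1 for every such q.
g = 2: 2^135 ≡ 1 — hits 1, so not a primitive root.
g = 3: 3^135 ≡ 270; 3^90 ≡ 1 — hits 1, so not a primitive root.
g = 4: 4^135 ≡ 1 — hits 1, so not a primitive root.
g = 5: 5^135 ≡ 1 — hits 1, so not a primitive root.
g = 6: 6^135 ≡ 270; 6^90 ≡ 242; 6^54 ≡ 10 — none is 1, so 6 is a primitive root.
The smallest primitive root modulo 271 is 6.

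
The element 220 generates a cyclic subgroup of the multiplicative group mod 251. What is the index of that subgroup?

The order of 220 must divide φ(251) = 251 − 1 = 250 = 2 · 5^3.
Divisors of 250: 1, 2, 5, 10, 25, 50, 125, 250.
Evaluate successive powers at the divisors of 250:
220^1 ≡ 220
220^2 ≡ 208
220^5 ≡ 160
220^10 ≡ 249
220^25 ≡ 138
220^50 ≡ 219
220^125 ≡ 250
220^250 ≡ 1
The order of 220 is 250, so the subgroup it generates has 250 elements.
Index = |(Z/251Z)^×| / |⟨220⟩| = 250 / 250 = 1.

1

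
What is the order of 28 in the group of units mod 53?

13

By Lagrange's theorem, ord_53(28) divides φ(53) = 53 − 1 = 52 = 2^2 · 13.
Divisors of 52: 1, 2, 4, 13, 26, 52.
Test each divisor d:
28^1 ≡ 28 (mod 53)
28^2 ≡ 42 (mod 53)
28^4 ≡ 15 (mod 53)
28^13 ≡ 1 (mod 53) ✓
Hence ord(28) = 13.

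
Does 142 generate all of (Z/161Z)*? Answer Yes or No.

161 = 7 · 23 is a product of two distinct odd primes, so (Z/161Z)^× ≅ (Z/7Z)^× × (Z/23Z)^× is not cyclic.
No primitive root modulo 161 exists; in particular 142 is not one.

No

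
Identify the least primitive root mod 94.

5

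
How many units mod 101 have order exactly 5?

4

φ(101) = 101 − 1 = 100 = 2^2 · 5^2.
In a cyclic group of order 100, there are φ(d) elements of order d for each divisor d of 100, and zero for non-divisors.
5 | 100, and φ(5) = 5 − 1 = 4.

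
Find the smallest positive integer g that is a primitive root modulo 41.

φ(41) = 41 − 1 = 40 = 2^3 · 5.
Test candidates g = 2, 3, … against the prime factors q ∈ {2, 5} of φ(41): g is a generator iff g^(40/q) ≢ 1 for every such q.
g = 2: 2^20 ≡ 1 — hits 1, so not a primitive root.
g = 3: 3^20 ≡ 40; 3^8 ≡ 1 — hits 1, so not a primitive root.
g = 4: 4^20 ≡ 1 — hits 1, so not a primitive root.
g = 5: 5^20 ≡ 1 — hits 1, so not a primitive root.
g = 6: 6^20 ≡ 40; 6^8 ≡ 10 — none is 1, so 6 is a primitive root.
So 6 is the smallest generator of (Z/41Z)^×.

6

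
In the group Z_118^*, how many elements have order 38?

φ(118) = φ(2)·φ(59) = 1·58 = 58 = 2 · 29.
Since (Z/118Z)^× is cyclic of order 58, the number of elements of order d is φ(d) when d | 58 and 0 otherwise.
Since 38 ∤ 58, the count is 0.

0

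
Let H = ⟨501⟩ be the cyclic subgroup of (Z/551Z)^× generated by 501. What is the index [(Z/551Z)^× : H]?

Since 501 ∈ (Z/551Z)^×, its order divides φ(551) = φ(19·29) = (19−1)·(29−1) = 18·28 = 504 = 2^3 · 3^2 · 7.
Divisors of 504: 1, 2, 3, 4, 6, 7, 8, 9, 12, 14, 18, 21, 24, 28, 36, 42, 56, 63, 72, 84, 126, 168, 252, 504.
Compute 501^d (mod 551) for the divisors d until we hit 1:
501^1 ≡ 501 (mod 551)
501^2 ≡ 296 (mod 551)
501^3 ≡ 77 (mod 551)
501^4 ≡ 7 (mod 551)
501^6 ≡ 419 (mod 551)
501^7 ≡ 539 (mod 551)
501^8 ≡ 49 (mod 551)
501^9 ≡ 305 (mod 551)
501^12 ≡ 343 (mod 551)
501^14 ≡ 144 (mod 551)
501^18 ≡ 457 (mod 551)
501^21 ≡ 476 (mod 551)
501^24 ≡ 286 (mod 551)
501^28 ≡ 349 (mod 551)
501^36 ≡ 20 (mod 551)
501^42 ≡ 115 (mod 551)
501^56 ≡ 30 (mod 551)
501^63 ≡ 191 (mod 551)
501^72 ≡ 400 (mod 551)
501^84 ≡ 1 (mod 551) ✓
So ord_551(501) = 84, hence |⟨501⟩| = 84.
The index is φ(551) / ord(501) = 504 / 84 = 6.

6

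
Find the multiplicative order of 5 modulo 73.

72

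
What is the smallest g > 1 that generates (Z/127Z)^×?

3

φ(127) = 127 − 1 = 126 = 2 · 3^2 · 7.
Test candidates g = 2, 3, … against the prime factors q ∈ {2, 3, 7} of φ(127): g is a generator iff g^(126/q) ≢ 1 for every such q.
g = 2: 2^63 ≡ 1 — hits 1, so not a primitive root.
g = 3: 3^63 ≡ 126; 3^42 ≡ 107; 3^18 ≡ 4 — none is 1, so 3 is a primitive root.
So 3 is the smallest generator of (Z/127Z)^×.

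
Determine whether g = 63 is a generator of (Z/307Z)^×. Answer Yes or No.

φ(307) = 307 − 1 = 306 = 2 · 3^2 · 17.
An element g generates (Z/307Z)^× iff g^(306/q) ≢ 1 (mod 307) for each prime q ∈ {2, 3, 17}.
63^153 ≡ 1 (mod 307)  [q = 2: ≡ 1 ✗]
63^102 ≡ 17 (mod 307)  [q = 3: ≢ 1 ✓]
63^18 ≡ 269 (mod 307)  [q = 17: ≢ 1 ✓]
Since 63^153 ≡ 1, the order of 63 divides 153 < 306, so 63 is not a primitive root.

No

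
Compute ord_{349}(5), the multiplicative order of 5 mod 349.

174

By Lagrange's theorem, ord_349(5) divides φ(349) = 349 − 1 = 348 = 2^2 · 3 · 29.
Divisors of 348: 1, 2, 3, 4, 6, 12, 29, 58, 87, 116, 174, 348.
Test each divisor d:
5^1 ≡ 5 (mod 349)
5^2 ≡ 25 (mod 349)
5^3 ≡ 125 (mod 349)
5^4 ≡ 276 (mod 349)
5^6 ≡ 269 (mod 349)
5^12 ≡ 118 (mod 349)
5^29 ≡ 227 (mod 349)
5^58 ≡ 226 (mod 349)
5^87 ≡ 348 (mod 349)
5^116 ≡ 122 (mod 349)
5^174 ≡ 1 (mod 349) ✓
Hence ord(5) = 174.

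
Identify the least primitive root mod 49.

3

φ(49) = φ(7^2) = 7·(7−1) = 42 = 2 · 3 · 7.
Test candidates g = 2, 3, … against the prime factors q ∈ {2, 3, 7} of φ(49): g is a generator iff g^(42/q) ≢ 1 for every such q.
g = 2: 2^21 ≡ 1 — hits 1, so not a primitive root.
g = 3: 3^21 ≡ 48; 3^14 ≡ 30; 3^6 ≡ 43 — none is 1, so 3 is a primitive root.
Hence the least primitive root of 49 is 3.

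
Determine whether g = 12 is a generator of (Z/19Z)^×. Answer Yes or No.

No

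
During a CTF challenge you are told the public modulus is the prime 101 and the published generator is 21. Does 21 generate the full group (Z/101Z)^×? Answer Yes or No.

No

φ(101) = 101 − 1 = 100 = 2^2 · 5^2.
An element g generates (Z/101Z)^× iff g^(100/q) ≢ 1 (mod 101) for each prime q ∈ {2, 5}.
21^50 ≡ 1 (mod 101)  [q = 2: ≡ 1 ✗]
21^20 ≡ 87 (mod 101)  [q = 5: ≢ 1 ✓]
Since 21^50 ≡ 1, the order of 21 divides 50 < 100, so 21 is not a primitive root.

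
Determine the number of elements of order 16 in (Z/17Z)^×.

φ(17) = 17 − 1 = 16 = 2^4.
(Z/17Z)^× is cyclic (|G| = 16); a cyclic group of order m has exactly φ(d) elements of each order d | m, and none otherwise.
16 = 2^4 divides 16, and φ(16) = 8.

8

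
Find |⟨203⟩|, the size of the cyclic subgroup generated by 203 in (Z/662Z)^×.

15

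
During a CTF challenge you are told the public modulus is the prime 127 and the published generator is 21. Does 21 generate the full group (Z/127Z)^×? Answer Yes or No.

φ(127) = 127 − 1 = 126 = 2 · 3^2 · 7.
It suffices to check that the order of 21 is not a proper divisor of 126: compute 21^(126/q) for q ∈ {2, 3, 7}.
21^63 ≡ 1 (mod 127)  [q = 2: ≡ 1 ✗]
21^42 ≡ 19 (mod 127)  [q = 3: ≢ 1 ✓]
21^18 ≡ 2 (mod 127)  [q = 7: ≢ 1 ✓]
The check at q = 2 fails, so 21 generates a proper subgroup.

No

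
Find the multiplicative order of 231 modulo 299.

6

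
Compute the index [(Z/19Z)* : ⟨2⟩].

Since 2 ∈ (Z/19Z)^×, its order divides φ(19) = 19 − 1 = 18 = 2 · 3^2.
Divisors of 18: 1, 2, 3, 6, 9, 18.
Evaluate successive powers at the divisors of 18:
2^1 ≡ 2 (mod 19)
2^2 ≡ 4 (mod 19)
2^3 ≡ 8 (mod 19)
2^6 ≡ 7 (mod 19)
2^9 ≡ 18 (mod 19)
2^18 ≡ 1 (mod 19) ✓
So ord_19(2) = 18, hence |⟨2⟩| = 18.
The index is φ(19) / ord(2) = 18 / 18 = 1.

1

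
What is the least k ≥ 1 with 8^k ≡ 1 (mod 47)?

23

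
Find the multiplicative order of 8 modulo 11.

Since 8 ∈ (Z/11Z)^×, its order divides φ(11) = 11 − 1 = 10 = 2 · 5.
Divisors of 10: 1, 2, 5, 10.
Compute 8^d (mod 11) for the divisors d until we hit 1:
8^1 ≡ 8
8^2 ≡ 9
8^5 ≡ 10
8^10 ≡ 1
The smallest such exponent is 10, so the order of 8 is 10.

10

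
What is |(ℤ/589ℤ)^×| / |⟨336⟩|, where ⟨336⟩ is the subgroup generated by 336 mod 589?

By Lagrange's theorem, ord_589(336) divides φ(589) = φ(19·31) = (19−1)·(31−1) = 18·30 = 540 = 2^2 · 3^3 · 5.
Divisors of 540: 1, 2, 3, 4, 5, 6, 9, 10, 12, 15, 18, 20, 27, 30, 36, 45, 54, 60, 90, 108, 135, 180, 270, 540.
Compute 336^d (mod 589) for the divisors d until we hit 1:
336^1 ≡ 336
336^2 ≡ 397
336^3 ≡ 278
336^4 ≡ 346
336^5 ≡ 223
336^6 ≡ 125
336^9 ≡ 588
336^10 ≡ 253
336^12 ≡ 311
336^15 ≡ 464
336^18 ≡ 1
The order of 336 is 18, so the subgroup it generates has 18 elements.
The index is φ(589) / ord(336) = 540 / 18 = 30.

30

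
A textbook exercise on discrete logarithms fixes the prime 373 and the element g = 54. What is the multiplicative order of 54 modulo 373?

372

ord(54) | φ(373) = 373 − 1 = 372 = 2^2 · 3 · 31.
Divisors of 372: 1, 2, 3, 4, 6, 12, 31, 62, 93, 124, 186, 372.
Evaluate successive powers at the divisors of 372:
54^1 ≡ 54
54^2 ≡ 305
54^3 ≡ 58
54^4 ≡ 148
54^6 ≡ 7
54^12 ≡ 49
54^31 ≡ 69
54^62 ≡ 285
54^93 ≡ 269
54^124 ≡ 284
54^186 ≡ 372
54^372 ≡ 1
So ord_373(54) = 372.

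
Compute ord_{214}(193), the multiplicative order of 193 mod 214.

53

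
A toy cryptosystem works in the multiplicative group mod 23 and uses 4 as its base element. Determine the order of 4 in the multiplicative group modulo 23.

The order of 4 must divide φ(23) = 23 − 1 = 22 = 2 · 11.
Divisors of 22: 1, 2, 11, 22.
Evaluate successive powers at the divisors of 22:
4^1 ≡ 4
4^2 ≡ 16
4^11 ≡ 1
So ord_23(4) = 11.

11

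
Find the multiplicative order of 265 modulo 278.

The order of 265 must divide φ(278) = φ(2)·φ(139) = 1·138 = 138 = 2 · 3 · 23.
Divisors of 138: 1, 2, 3, 6, 23, 46, 69, 138.
Check 265^d mod 278 for each divisor in increasing order:
265^1 ≡ 265 (mod 278)
265^2 ≡ 169 (mod 278)
265^3 ≡ 27 (mod 278)
265^6 ≡ 173 (mod 278)
265^23 ≡ 97 (mod 278)
265^46 ≡ 235 (mod 278)
265^69 ≡ 277 (mod 278)
265^138 ≡ 1 (mod 278) ✓
So ord_278(265) = 138.

138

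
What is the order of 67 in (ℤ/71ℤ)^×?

Since 67 ∈ (Z/71Z)^×, its order divides φ(71) = 71 − 1 = 70 = 2 · 5 · 7.
Divisors of 70: 1, 2, 5, 7, 10, 14, 35, 70.
Test each divisor d:
67^1 ≡ 67 (mod 71)
67^2 ≡ 16 (mod 71)
67^5 ≡ 41 (mod 71)
67^7 ≡ 17 (mod 71)
67^10 ≡ 48 (mod 71)
67^14 ≡ 5 (mod 71)
67^35 ≡ 70 (mod 71)
67^70 ≡ 1 (mod 71) ✓
Therefore the multiplicative order of 67 modulo 71 is 70.

70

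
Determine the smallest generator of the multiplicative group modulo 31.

3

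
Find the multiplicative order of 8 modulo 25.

20

The order of 8 must divide φ(25) = φ(5^2) = 5·(5−1) = 20 = 2^2 · 5.
Divisors of 20: 1, 2, 4, 5, 10, 20.
Test each divisor d:
8^1 ≡ 8 (mod 25)
8^2 ≡ 14 (mod 25)
8^4 ≡ 21 (mod 25)
8^5 ≡ 18 (mod 25)
8^10 ≡ 24 (mod 25)
8^20 ≡ 1 (mod 25) ✓
So ord_25(8) = 20.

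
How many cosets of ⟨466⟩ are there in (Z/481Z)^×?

Since 466 ∈ (Z/481Z)^×, its order divides φ(481) = φ(13·37) = (13−1)·(37−1) = 12·36 = 432 = 2^4 · 3^3.
Divisors of 432: 1, 2, 3, 4, 6, 8, 9, 12, 16, 18, 24, 27, 36, 48, 54, 72, 108, 144, 216, 432.
Test each divisor d:
466^1 ≡ 466
466^2 ≡ 225
466^3 ≡ 473
466^4 ≡ 120
466^6 ≡ 64
466^8 ≡ 451
466^9 ≡ 450
466^12 ≡ 248
466^16 ≡ 419
466^18 ≡ 480
466^24 ≡ 417
466^27 ≡ 31
466^36 ≡ 1
So ord_481(466) = 36, hence |⟨466⟩| = 36.
Index = |(Z/481Z)^×| / |⟨466⟩| = 432 / 36 = 12.

12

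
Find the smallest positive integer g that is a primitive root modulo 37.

φ(37) = 37 − 1 = 36 = 2^2 · 3^2.
g is a primitive root iff g^(36/q) ≢ 1 (mod 37) for each prime q ∈ {2, 3}.
g = 2: 2^18 ≡ 36; 2^12 ≡ 26 — none is 1, so 2 is a primitive root.
The smallest primitive root modulo 37 is 2.

2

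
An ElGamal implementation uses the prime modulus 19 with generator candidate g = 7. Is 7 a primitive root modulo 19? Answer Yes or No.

No

φ(19) = 19 − 1 = 18 = 2 · 3^2.
It suffices to check that the order of 7 is not a proper divisor of 18: compute 7^(18/q) for q ∈ {2, 3}.
7^9 ≡ 1 (mod 19)  [q = 2: ≡ 1 ✗]
7^6 ≡ 1 (mod 19)  [q = 3: ≡ 1 ✗]
The check at q = 2 fails, so 7 generates a proper subgroup.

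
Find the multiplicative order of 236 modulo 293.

146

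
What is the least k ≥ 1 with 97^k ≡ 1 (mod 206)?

The order of 97 must divide φ(206) = φ(2)·φ(103) = 1·102 = 102 = 2 · 3 · 17.
Divisors of 102: 1, 2, 3, 6, 17, 34, 51, 102.
Check 97^d mod 206 for each divisor in increasing order:
97^1 ≡ 97 (mod 206)
97^2 ≡ 139 (mod 206)
97^3 ≡ 93 (mod 206)
97^6 ≡ 203 (mod 206)
97^17 ≡ 159 (mod 206)
97^34 ≡ 149 (mod 206)
97^51 ≡ 1 (mod 206) ✓
The smallest such exponent is 51, so the order of 97 is 51.

51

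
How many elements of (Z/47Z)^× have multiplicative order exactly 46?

22

φ(47) = 47 − 1 = 46 = 2 · 23.
In a cyclic group of order 46, there are φ(d) elements of order d for each divisor d of 46, and zero for non-divisors.
46 = 2 · 23 divides 46, and φ(46) = 22.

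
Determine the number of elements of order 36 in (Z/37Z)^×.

12

φ(37) = 37 − 1 = 36 = 2^2 · 3^2.
(Z/37Z)^× is cyclic (|G| = 36); a cyclic group of order m has exactly φ(d) elements of each order d | m, and none otherwise.
36 = 2^2 · 3^2 divides 36, and φ(36) = 12.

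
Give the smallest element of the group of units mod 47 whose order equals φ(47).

5

φ(47) = 47 − 1 = 46 = 2 · 23.
g is a primitive root iff g^(46/q) ≢ 1 (mod 47) for each prime q ∈ {2, 23}.
g = 2: 2^23 ≡ 1 — hits 1, so not a primitive root.
g = 3: 3^23 ≡ 1 — hits 1, so not a primitive root.
g = 4: 4^23 ≡ 1 — hits 1, so not a primitive root.
g = 5: 5^23 ≡ 46; 5^2 ≡ 25 — none is 1, so 5 is a primitive root.
Hence the least primitive root of 47 is 5.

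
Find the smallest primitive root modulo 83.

φ(83) = 83 − 1 = 82 = 2 · 41.
Test candidates g = 2, 3, … against the prime factors q ∈ {2, 41} of φ(83): g is a generator iff g^(82/q) ≢ 1 for every such q.
g = 2: 2^41 ≡ 82; 2^2 ≡ 4 — none is 1, so 2 is a primitive root.
Hence the least primitive root of 83 is 2.

2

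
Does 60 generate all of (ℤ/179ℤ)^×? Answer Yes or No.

No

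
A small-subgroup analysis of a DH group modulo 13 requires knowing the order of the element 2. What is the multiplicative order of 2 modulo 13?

12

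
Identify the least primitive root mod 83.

2

φ(83) = 83 − 1 = 82 = 2 · 41.
Test candidates g = 2, 3, … against the prime factors q ∈ {2, 41} of φ(83): g is a generator iff g^(82/q) ≢ 1 for every such q.
g = 2: 2^41 ≡ 82; 2^2 ≡ 4 — none is 1, so 2 is a primitive root.
So 2 is the smallest generator of (Z/83Z)^×.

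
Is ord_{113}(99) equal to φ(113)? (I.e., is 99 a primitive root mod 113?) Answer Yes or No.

φ(113) = 113 − 1 = 112 = 2^4 · 7.
Test 99^(112/q) mod 113 for each prime factor q of 112:
99^56 ≡ 1 (mod 113)  [q = 2: ≡ 1 ✗]
99^16 ≡ 30 (mod 113)  [q = 7: ≢ 1 ✓]
The check at q = 2 fails, so 99 generates a proper subgroup.

No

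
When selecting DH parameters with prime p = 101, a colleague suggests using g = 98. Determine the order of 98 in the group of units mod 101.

100

By Lagrange's theorem, ord_101(98) divides φ(101) = 101 − 1 = 100 = 2^2 · 5^2.
Divisors of 100: 1, 2, 4, 5, 10, 20, 25, 50, 100.
Test each divisor d:
98^1 ≡ 98 (mod 101)
98^2 ≡ 9 (mod 101)
98^4 ≡ 81 (mod 101)
98^5 ≡ 60 (mod 101)
98^10 ≡ 65 (mod 101)
98^20 ≡ 84 (mod 101)
98^25 ≡ 91 (mod 101)
98^50 ≡ 100 (mod 101)
98^100 ≡ 1 (mod 101) ✓
The smallest such exponent is 100, so the order of 98 is 100.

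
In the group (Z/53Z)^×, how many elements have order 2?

φ(53) = 53 − 1 = 52 = 2^2 · 13.
(Z/53Z)^× is cyclic (|G| = 52); a cyclic group of order m has exactly φ(d) elements of each order d | m, and none otherwise.
2 | 52, and φ(2) = 2 − 1 = 1.

1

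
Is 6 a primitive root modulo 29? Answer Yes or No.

φ(29) = 29 − 1 = 28 = 2^2 · 7.
It suffices to check that the order of 6 is not a proper divisor of 28: compute 6^(28/q) for q ∈ {2, 7}.
6^14 ≡ 1 (mod 29)  [q = 2: ≡ 1 ✗]
6^4 ≡ 20 (mod 29)  [q = 7: ≢ 1 ✓]
6^14 ≡ 1 shows ord(6) | 14, strictly less than φ(29); not a primitive root.

No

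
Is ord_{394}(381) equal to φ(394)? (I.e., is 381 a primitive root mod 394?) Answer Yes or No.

φ(394) = φ(2)·φ(197) = 1·196 = 196 = 2^2 · 7^2.
It suffices to check that the order of 381 is not a proper divisor of 196: compute 381^(196/q) for q ∈ {2, 7}.
381^98 ≡ 393 (mod 394)  [q = 2: ≢ 1 ✓]
381^28 ≡ 361 (mod 394)  [q = 7: ≢ 1 ✓]
Every test exponent gives a nontrivial residue, hence 381 generates the full group.

Yes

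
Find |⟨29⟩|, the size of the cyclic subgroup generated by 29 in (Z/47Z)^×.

46

The order of 29 must divide φ(47) = 47 − 1 = 46 = 2 · 23.
Divisors of 46: 1, 2, 23, 46.
Test each divisor d:
29^1 ≡ 29 (mod 47)
29^2 ≡ 42 (mod 47)
29^23 ≡ 46 (mod 47)
29^46 ≡ 1 (mod 47) ✓
The smallest such exponent is 46, so the order of 29 is 46.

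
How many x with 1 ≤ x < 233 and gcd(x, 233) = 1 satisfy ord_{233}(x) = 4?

2

φ(233) = 233 − 1 = 232 = 2^3 · 29.
Since (Z/233Z)^× is cyclic of order 232, the number of elements of order d is φ(d) when d | 232 and 0 otherwise.
4 = 2^2 divides 232, and φ(4) = 2.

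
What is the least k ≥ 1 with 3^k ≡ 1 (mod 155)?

60

The order of 3 must divide φ(155) = φ(5·31) = (5−1)·(31−1) = 4·30 = 120 = 2^3 · 3 · 5.
Divisors of 120: 1, 2, 3, 4, 5, 6, 8, 10, 12, 15, 20, 24, 30, 40, 60, 120.
Test each divisor d:
3^1 ≡ 3
3^2 ≡ 9
3^3 ≡ 27
3^4 ≡ 81
3^5 ≡ 88
3^6 ≡ 109
3^8 ≡ 51
3^10 ≡ 149
3^12 ≡ 101
3^15 ≡ 92
3^20 ≡ 36
3^24 ≡ 126
3^30 ≡ 94
3^40 ≡ 56
3^60 ≡ 1
So ord_155(3) = 60.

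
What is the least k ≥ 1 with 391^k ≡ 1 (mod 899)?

Since 391 ∈ (Z/899Z)^×, its order divides φ(899) = φ(29·31) = (29−1)·(31−1) = 28·30 = 840 = 2^3 · 3 · 5 · 7.
Divisors of 840: 1, 2, 3, 4, 5, 6, 7, 8, 10, 12, 14, 15, 20, 21, 24, 28, 30, 35, 40, 42, 56, 60, 70, 84, 105, 120, 140, 168, 210, 280, 420, 840.
Test each divisor d:
391^1 ≡ 391 (mod 899)
391^2 ≡ 51 (mod 899)
391^3 ≡ 163 (mod 899)
391^4 ≡ 803 (mod 899)
391^5 ≡ 222 (mod 899)
391^6 ≡ 498 (mod 899)
391^7 ≡ 534 (mod 899)
391^8 ≡ 226 (mod 899)
391^10 ≡ 738 (mod 899)
391^12 ≡ 779 (mod 899)
391^14 ≡ 173 (mod 899)
391^15 ≡ 218 (mod 899)
391^20 ≡ 749 (mod 899)
391^21 ≡ 684 (mod 899)
391^24 ≡ 16 (mod 899)
391^28 ≡ 262 (mod 899)
391^30 ≡ 776 (mod 899)
391^35 ≡ 563 (mod 899)
391^40 ≡ 25 (mod 899)
391^42 ≡ 376 (mod 899)
391^56 ≡ 320 (mod 899)
391^60 ≡ 745 (mod 899)
391^70 ≡ 521 (mod 899)
391^84 ≡ 233 (mod 899)
391^105 ≡ 249 (mod 899)
391^120 ≡ 342 (mod 899)
391^140 ≡ 842 (mod 899)
391^168 ≡ 349 (mod 899)
391^210 ≡ 869 (mod 899)
391^280 ≡ 552 (mod 899)
391^420 ≡ 1 (mod 899) ✓
The smallest such exponent is 420, so the order of 391 is 420.

420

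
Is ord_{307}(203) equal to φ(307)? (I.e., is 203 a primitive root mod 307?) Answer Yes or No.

Yes

φ(307) = 307 − 1 = 306 = 2 · 3^2 · 17.
An element g generates (Z/307Z)^× iff g^(306/q) ≢ 1 (mod 307) for each prime q ∈ {2, 3, 17}.
203^153 ≡ 306 (mod 307)  [q = 2: ≢ 1 ✓]
203^102 ≡ 289 (mod 307)  [q = 3: ≢ 1 ✓]
203^18 ≡ 280 (mod 307)  [q = 17: ≢ 1 ✓]
Every test exponent gives a nontrivial residue, hence 203 generates the full group.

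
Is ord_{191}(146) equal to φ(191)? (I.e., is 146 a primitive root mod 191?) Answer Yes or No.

Yes

φ(191) = 191 − 1 = 190 = 2 · 5 · 19.
It suffices to check that the order of 146 is not a proper divisor of 190: compute 146^(190/q) for q ∈ {2, 5, 19}.
146^95 ≡ 190 (mod 191)  [q = 2: ≢ 1 ✓]
146^38 ≡ 184 (mod 191)  [q = 5: ≢ 1 ✓]
146^10 ≡ 6 (mod 191)  [q = 19: ≢ 1 ✓]
All checks pass, so 146 has order 190 and is a primitive root modulo 191.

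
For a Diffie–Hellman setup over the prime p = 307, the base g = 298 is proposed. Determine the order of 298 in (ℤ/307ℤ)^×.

ord(298) | φ(307) = 307 − 1 = 306 = 2 · 3^2 · 17.
Divisors of 306: 1, 2, 3, 6, 9, 17, 18, 34, 51, 102, 153, 306.
Compute 298^d (mod 307) for the divisors d until we hit 1:
298^1 ≡ 298 (mod 307)
298^2 ≡ 81 (mod 307)
298^3 ≡ 192 (mod 307)
298^6 ≡ 24 (mod 307)
298^9 ≡ 3 (mod 307)
298^17 ≡ 306 (mod 307)
298^18 ≡ 9 (mod 307)
298^34 ≡ 1 (mod 307) ✓
Hence ord(298) = 34.

34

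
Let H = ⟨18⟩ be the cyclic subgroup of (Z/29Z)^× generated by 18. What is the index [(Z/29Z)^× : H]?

1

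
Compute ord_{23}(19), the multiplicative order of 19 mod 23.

22

ord(19) | φ(23) = 23 − 1 = 22 = 2 · 11.
Divisors of 22: 1, 2, 11, 22.
Evaluate successive powers at the divisors of 22:
19^1 ≡ 19 (mod 23)
19^2 ≡ 16 (mod 23)
19^11 ≡ 22 (mod 23)
19^22 ≡ 1 (mod 23) ✓
The smallest such exponent is 22, so the order of 19 is 22.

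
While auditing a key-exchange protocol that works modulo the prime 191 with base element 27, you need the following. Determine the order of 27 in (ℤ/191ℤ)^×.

The order of 27 must divide φ(191) = 191 − 1 = 190 = 2 · 5 · 19.
Divisors of 190: 1, 2, 5, 10, 19, 38, 95, 190.
Test each divisor d:
27^1 ≡ 27 (mod 191)
27^2 ≡ 156 (mod 191)
27^5 ≡ 32 (mod 191)
27^10 ≡ 69 (mod 191)
27^19 ≡ 49 (mod 191)
27^38 ≡ 109 (mod 191)
27^95 ≡ 1 (mod 191) ✓
Therefore the multiplicative order of 27 modulo 191 is 95.

95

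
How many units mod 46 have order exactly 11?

10

φ(46) = φ(2)·φ(23) = 1·22 = 22 = 2 · 11.
(Z/46Z)^× is cyclic (|G| = 22); a cyclic group of order m has exactly φ(d) elements of each order d | m, and none otherwise.
11 | 22, and φ(11) = 11 − 1 = 10.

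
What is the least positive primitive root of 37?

2

φ(37) = 37 − 1 = 36 = 2^2 · 3^2.
g is a primitive root iff g^(36/q) ≢ 1 (mod 37) for each prime q ∈ {2, 3}.
g = 2: 2^18 ≡ 36; 2^12 ≡ 26 — none is 1, so 2 is a primitive root.
Hence the least primitive root of 37 is 2.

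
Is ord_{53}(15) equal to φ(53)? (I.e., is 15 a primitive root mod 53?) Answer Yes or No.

φ(53) = 53 − 1 = 52 = 2^2 · 13.
15 is a primitive root mod 53 iff 15^(φ(53)/q) ≢ 1 for every prime q | φ(53), i.e. q ∈ {2, 13}.
15^26 ≡ 1 (mod 53)  [q = 2: ≡ 1 ✗]
15^4 ≡ 10 (mod 53)  [q = 13: ≢ 1 ✓]
Since 15^26 ≡ 1, the order of 15 divides 26 < 52, so 15 is not a primitive root.

No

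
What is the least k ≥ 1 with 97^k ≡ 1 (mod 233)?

Since 97 ∈ (Z/233Z)^×, its order divides φ(233) = 233 − 1 = 232 = 2^3 · 29.
Divisors of 232: 1, 2, 4, 8, 29, 58, 116, 232.
Test each divisor d:
97^1 ≡ 97
97^2 ≡ 89
97^4 ≡ 232
97^8 ≡ 1
Hence ord(97) = 8.

8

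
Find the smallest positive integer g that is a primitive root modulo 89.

3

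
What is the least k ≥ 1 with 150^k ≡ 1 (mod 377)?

84

By Lagrange's theorem, ord_377(150) divides φ(377) = φ(13·29) = (13−1)·(29−1) = 12·28 = 336 = 2^4 · 3 · 7.
Divisors of 336: 1, 2, 3, 4, 6, 7, 8, 12, 14, 16, 21, 24, 28, 42, 48, 56, 84, 112, 168, 336.
Test each divisor d:
150^1 ≡ 150
150^2 ≡ 257
150^3 ≡ 96
150^4 ≡ 74
150^6 ≡ 168
150^7 ≡ 318
150^8 ≡ 198
150^12 ≡ 326
150^14 ≡ 88
150^16 ≡ 373
150^21 ≡ 86
150^24 ≡ 339
150^28 ≡ 204
150^42 ≡ 233
150^48 ≡ 313
150^56 ≡ 146
150^84 ≡ 1
So ord_377(150) = 84.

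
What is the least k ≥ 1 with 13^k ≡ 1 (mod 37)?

By Lagrange's theorem, ord_37(13) divides φ(37) = 37 − 1 = 36 = 2^2 · 3^2.
Divisors of 36: 1, 2, 3, 4, 6, 9, 12, 18, 36.
Evaluate successive powers at the divisors of 36:
13^1 ≡ 13 (mod 37)
13^2 ≡ 21 (mod 37)
13^3 ≡ 14 (mod 37)
13^4 ≡ 34 (mod 37)
13^6 ≡ 11 (mod 37)
13^9 ≡ 6 (mod 37)
13^12 ≡ 10 (mod 37)
13^18 ≡ 36 (mod 37)
13^36 ≡ 1 (mod 37) ✓
So ord_37(13) = 36.

36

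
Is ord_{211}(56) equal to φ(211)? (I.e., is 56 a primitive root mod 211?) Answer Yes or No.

No

φ(211) = 211 − 1 = 210 = 2 · 3 · 5 · 7.
Test 56^(210/q) mod 211 for each prime factor q of 210:
56^105 ≡ 1 (mod 211)  [q = 2: ≡ 1 ✗]
56^70 ≡ 196 (mod 211)  [q = 3: ≢ 1 ✓]
56^42 ≡ 55 (mod 211)  [q = 5: ≢ 1 ✓]
56^30 ≡ 123 (mod 211)  [q = 7: ≢ 1 ✓]
56^105 ≡ 1 shows ord(56) | 105, strictly less than φ(211); not a primitive root.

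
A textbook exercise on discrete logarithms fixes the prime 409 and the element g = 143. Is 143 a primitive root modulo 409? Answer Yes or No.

φ(409) = 409 − 1 = 408 = 2^3 · 3 · 17.
143 is a primitive root mod 409 iff 143^(φ(409)/q) ≢ 1 for every prime q | φ(409), i.e. q ∈ {2, 3, 17}.
143^204 ≡ 1 (mod 409)  [q = 2: ≡ 1 ✗]
143^136 ≡ 1 (mod 409)  [q = 3: ≡ 1 ✗]
143^24 ≡ 1 (mod 409)  [q = 17: ≡ 1 ✗]
Since 143^204 ≡ 1, the order of 143 divides 204 < 408, so 143 is not a primitive root.

No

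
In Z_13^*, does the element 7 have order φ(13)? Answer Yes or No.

φ(13) = 13 − 1 = 12 = 2^2 · 3.
It suffices to check that the order of 7 is not a proper divisor of 12: compute 7^(12/q) for q ∈ {2, 3}.
7^6 ≡ 12 (mod 13)  [q = 2: ≢ 1 ✓]
7^4 ≡ 9 (mod 13)  [q = 3: ≢ 1 ✓]
All checks pass, so 7 has order 12 and is a primitive root modulo 13.

Yes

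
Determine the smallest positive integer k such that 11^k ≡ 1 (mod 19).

3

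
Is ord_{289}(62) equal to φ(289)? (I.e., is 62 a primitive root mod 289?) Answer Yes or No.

Yes

φ(289) = φ(17^2) = 17·(17−1) = 272 = 2^4 · 17.
It suffices to check that the order of 62 is not a proper divisor of 272: compute 62^(272/q) for q ∈ {2, 17}.
62^136 ≡ 288 (mod 289)  [q = 2: ≢ 1 ✓]
62^16 ≡ 18 (mod 289)  [q = 17: ≢ 1 ✓]
None equal 1, so ord_289(62) = 272: 62 is a primitive root.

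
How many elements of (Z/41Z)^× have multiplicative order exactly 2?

1

φ(41) = 41 − 1 = 40 = 2^3 · 5.
In a cyclic group of order 40, there are φ(d) elements of order d for each divisor d of 40, and zero for non-divisors.
2 | 40, and φ(2) = 2 − 1 = 1.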